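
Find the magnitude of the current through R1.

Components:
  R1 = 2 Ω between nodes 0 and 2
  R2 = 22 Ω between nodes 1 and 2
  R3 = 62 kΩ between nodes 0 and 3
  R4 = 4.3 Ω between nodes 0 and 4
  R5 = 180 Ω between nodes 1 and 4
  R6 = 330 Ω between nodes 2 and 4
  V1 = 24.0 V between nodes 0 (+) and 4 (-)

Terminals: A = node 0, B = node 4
Nodal analysis, taking node 4 as the 0 V reference.
Source V1 fixes V_0 = 24 V.
KCL at each unknown node (sum of currents leaving = 0; resistances in Ω):
  Node 1: (V_1 - V_2)/22 + (V_1 - 0)/180 = 0
  Node 2: (V_2 - 24)/2 + (V_2 - V_1)/22 + (V_2 - 0)/330 = 0
  Node 3: (V_3 - 24)/62000 = 0
Collecting terms (coefficients in siemens):
  0.05101·V_1 - 0.04545·V_2 = 0
  0.5485·V_2 - 0.04545·V_1 = 12
  0.00001613·V_3 = 0.0003871
Solving these 3 simultaneous equations (Gaussian elimination) gives:
  V_1 = 21.05 V, V_2 = 23.62 V, V_3 = 24 V
I_R1 = (V_0 - V_2)/R1 = (24 - 23.62)/2 = 0.1885 A
|I_R1| = 0.1885 A

Final answer: |I_R1| = 0.1885 A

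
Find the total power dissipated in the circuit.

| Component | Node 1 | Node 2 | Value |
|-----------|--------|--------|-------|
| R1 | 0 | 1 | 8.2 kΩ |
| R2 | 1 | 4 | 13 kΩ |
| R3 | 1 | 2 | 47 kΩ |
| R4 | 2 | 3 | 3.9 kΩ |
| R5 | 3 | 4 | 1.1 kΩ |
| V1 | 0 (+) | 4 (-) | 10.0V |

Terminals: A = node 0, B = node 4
Nodal analysis, taking node 4 as the 0 V reference.
Source V1 fixes V_0 = 10 V.
KCL at each unknown node (sum of currents leaving = 0; resistances in Ω):
  Node 1: (V_1 - 10)/8200 + (V_1 - 0)/13000 + (V_1 - V_2)/47000 = 0
  Node 2: (V_2 - V_1)/47000 + (V_2 - V_3)/3900 = 0
  Node 3: (V_3 - V_2)/3900 + (V_3 - 0)/1100 = 0
Collecting terms (coefficients in siemens):
  0.0002202·V_1 - 0.00002128·V_2 = 0.00122
  0.0002777·V_2 - 0.00002128·V_1 - 0.0002564·V_3 = 0
  0.001166·V_3 - 0.0002564·V_2 = 0
Solving these 3 simultaneous equations (Gaussian elimination) gives:
  V_1 = 5.591 V, V_2 = 0.5376 V, V_3 = 0.1183 V
Power in each resistor, P = (ΔV)²/R:
  P_R1 = (10 - 5.591)²/8200 = 0.00237 W
  P_R2 = (5.591 - 0)²/13000 = 0.002405 W
  P_R3 = (5.591 - 0.5376)²/47000 = 0.0005434 W
  P_R4 = (0.5376 - 0.1183)²/3900 = 0.00004509 W
  P_R5 = (0.1183 - 0)²/1100 = 0.00001272 W
P_total = P_R1 + P_R2 + P_R3 + P_R4 + P_R5 = 0.005376 W

Final answer: 0.005376 W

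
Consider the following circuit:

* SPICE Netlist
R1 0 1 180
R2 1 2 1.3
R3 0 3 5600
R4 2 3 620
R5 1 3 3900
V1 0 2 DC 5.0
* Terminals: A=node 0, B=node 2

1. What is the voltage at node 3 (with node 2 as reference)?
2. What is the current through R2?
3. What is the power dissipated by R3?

Nodal analysis, taking node 2 as the 0 V reference.
Source V1 fixes V_0 = 5 V.
KCL at each unknown node (sum of currents leaving = 0; resistances in Ω):
  Node 1: (V_1 - 5)/180 + (V_1 - 0)/1.3 + (V_1 - V_3)/3900 = 0
  Node 3: (V_3 - 5)/5600 + (V_3 - 0)/620 + (V_3 - V_1)/3900 = 0
Collecting terms (coefficients in siemens):
  0.775·V_1 - 0.0002564·V_3 = 0.02778
  0.002048·V_3 - 0.0002564·V_1 = 0.0008929
Determinant D = (0.775)(0.002048) - (-0.0002564)(-0.0002564) = 0.001587
V_1 = [(0.02778)(0.002048) - (-0.0002564)(0.0008929)]/D = 0.03599 V
V_3 = [(0.775)(0.0008929) - (0.02778)(-0.0002564)]/D = 0.4405 V
Part 1:
  Read off the nodal solution: V_3 = 0.4405 V
Part 2:
  I_R2 = (V_1 - V_2)/R2 = (0.03599 - 0)/1.3 = 0.02768 A
  Magnitude: I_R2 = 0.02768 A
Part 3:
  I_R3 = (V_0 - V_3)/R3 = (5 - 0.4405)/5600 = 0.0008142 A
  P_R3 = I_R3² × R3 = (0.0008142)² × 5600 = 0.003712 W

Final answers:
1. V_3 = 0.4405 V
2. I_R2 = 0.02768 A
3. P_R3 = 0.003712 W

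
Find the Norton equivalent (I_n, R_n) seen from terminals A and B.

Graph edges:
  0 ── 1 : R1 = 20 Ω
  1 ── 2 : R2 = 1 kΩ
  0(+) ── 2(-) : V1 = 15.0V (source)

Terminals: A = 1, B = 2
Find the Thévenin equivalent first; then I_n = V_th/R_th and R_n = R_th.
Step 1 — V_th is the open-circuit voltage V_A - V_B (nothing connected across the terminals).
Nodal analysis, taking node 2 as the 0 V reference.
Source V1 fixes V_0 = 15 V.
KCL at each unknown node (sum of currents leaving = 0; resistances in Ω):
  Node 1: (V_1 - 15)/20 + (V_1 - 0)/1000 = 0
Collecting terms: 0.051 × V_1 = 0.75  =>  V_1 = 14.71 V
V_th = V_1 - V_2 = 14.71 - 0 = 14.71 V
Step 2 — R_th: zero the source — replace V1 by a short circuit (node 2 merges into node 0) — and find the resistance seen between A (node 1) and B (node 0).
Reduce the network between node 1 (A) and node 0 (B) by series/parallel combination:
  Rp1 = R1 ‖ R2 (parallel, both between nodes 0 and 1) = 1/(1/20 + 1/1000) = 19.61 Ω
R_th = 19.61 Ω
I_n = V_th/R_th = 14.71/19.61 = 0.75 A, and R_n = R_th = 19.61 Ω

Final answer: I_n = 0.75 A, R_n = 19.61 Ω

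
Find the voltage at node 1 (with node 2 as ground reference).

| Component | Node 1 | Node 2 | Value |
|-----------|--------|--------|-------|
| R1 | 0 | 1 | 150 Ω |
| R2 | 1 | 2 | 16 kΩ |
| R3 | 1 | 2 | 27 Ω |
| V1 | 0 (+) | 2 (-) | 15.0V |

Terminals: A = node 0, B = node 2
Nodal analysis, taking node 2 as the 0 V reference.
Source V1 fixes V_0 = 15 V.
KCL at each unknown node (sum of currents leaving = 0; resistances in Ω):
  Node 1: (V_1 - 15)/150 + (V_1 - 0)/16000 + (V_1 - 0)/27 = 0
Collecting terms: 0.04377 × V_1 = 0.1  =>  V_1 = 2.285 V
The requested potential is V_1 = 2.285 V.

Final answer: V_1 = 2.285 V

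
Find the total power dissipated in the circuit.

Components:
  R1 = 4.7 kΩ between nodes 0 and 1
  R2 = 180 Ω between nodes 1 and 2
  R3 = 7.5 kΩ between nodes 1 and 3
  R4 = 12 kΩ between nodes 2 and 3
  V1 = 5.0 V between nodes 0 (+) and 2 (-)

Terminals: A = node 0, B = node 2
Nodal analysis, taking node 2 as the 0 V reference.
Source V1 fixes V_0 = 5 V.
KCL at each unknown node (sum of currents leaving = 0; resistances in Ω):
  Node 1: (V_1 - 5)/4700 + (V_1 - 0)/180 + (V_1 - V_3)/7500 = 0
  Node 3: (V_3 - V_1)/7500 + (V_3 - 0)/12000 = 0
Collecting terms (coefficients in siemens):
  0.005902·V_1 - 0.0001333·V_3 = 0.001064
  0.0002167·V_3 - 0.0001333·V_1 = 0
Determinant D = (0.005902)(0.0002167) - (-0.0001333)(-0.0001333) = 0.000001261
V_1 = [(0.001064)(0.0002167) - (-0.0001333)(0)]/D = 0.1828 V
V_3 = [(0.005902)(0) - (0.001064)(-0.0001333)]/D = 0.1125 V
Power in each resistor, P = (ΔV)²/R:
  P_R1 = (5 - 0.1828)²/4700 = 0.004937 W
  P_R2 = (0.1828 - 0)²/180 = 0.0001856 W
  P_R3 = (0.1828 - 0.1125)²/7500 = 0.0000006591 W
  P_R4 = (0 - 0.1125)²/12000 = 0.000001055 W
P_total = P_R1 + P_R2 + P_R3 + P_R4 = 0.005125 W

Final answer: 0.005125 W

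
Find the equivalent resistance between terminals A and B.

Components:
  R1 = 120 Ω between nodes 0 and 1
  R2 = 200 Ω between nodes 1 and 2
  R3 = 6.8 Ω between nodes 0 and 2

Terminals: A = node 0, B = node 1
Reduce the network between node 0 (A) and node 1 (B) by series/parallel combination:
  Rs1 = R3 + R2 (series, joined only at node 2) = 6.8 + 200 = 206.8 Ω
  Rp1 = R1 ‖ Rs1 (parallel, both between nodes 0 and 1) = 1/(1/120 + 1/206.8) = 75.94 Ω
R_eq = 75.94 Ω

Final answer: 75.94 Ω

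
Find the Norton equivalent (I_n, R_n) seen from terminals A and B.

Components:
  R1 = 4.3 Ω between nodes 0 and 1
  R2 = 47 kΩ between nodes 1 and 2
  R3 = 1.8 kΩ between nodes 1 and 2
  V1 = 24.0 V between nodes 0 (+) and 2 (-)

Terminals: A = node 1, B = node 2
Find the Thévenin equivalent first; then I_n = V_th/R_th and R_n = R_th.
Step 1 — V_th is the open-circuit voltage V_A - V_B (nothing connected across the terminals).
Nodal analysis, taking node 2 as the 0 V reference.
Source V1 fixes V_0 = 24 V.
KCL at each unknown node (sum of currents leaving = 0; resistances in Ω):
  Node 1: (V_1 - 24)/4.3 + (V_1 - 0)/47000 + (V_1 - 0)/1800 = 0
Collecting terms: 0.2331 × V_1 = 5.581  =>  V_1 = 23.94 V
V_th = V_1 - V_2 = 23.94 - 0 = 23.94 V
Step 2 — R_th: zero the source — replace V1 by a short circuit (node 2 merges into node 0) — and find the resistance seen between A (node 1) and B (node 0).
Reduce the network between node 1 (A) and node 0 (B) by series/parallel combination:
  Rp1 = R1 ‖ R2 ‖ R3 (parallel, all between nodes 0 and 1) = 1/(1/4.3 + 1/47000 + 1/1800) = 4.289 Ω
R_th = 4.289 Ω
I_n = V_th/R_th = 23.94/4.289 = 5.581 A, and R_n = R_th = 4.289 Ω

Final answer: I_n = 5.581 A, R_n = 4.289 Ω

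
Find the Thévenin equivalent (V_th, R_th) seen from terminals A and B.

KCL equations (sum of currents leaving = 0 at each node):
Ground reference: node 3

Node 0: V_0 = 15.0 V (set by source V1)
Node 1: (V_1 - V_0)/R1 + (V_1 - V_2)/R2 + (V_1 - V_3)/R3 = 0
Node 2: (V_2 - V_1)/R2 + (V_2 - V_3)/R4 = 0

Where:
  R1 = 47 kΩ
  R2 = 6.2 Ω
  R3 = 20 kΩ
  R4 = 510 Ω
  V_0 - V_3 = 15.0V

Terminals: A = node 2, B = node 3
Step 1 — V_th is the open-circuit voltage V_A - V_B (nothing connected across the terminals).
Nodal analysis, taking node 3 as the 0 V reference.
Source V1 fixes V_0 = 15 V.
KCL at each unknown node (sum of currents leaving = 0; resistances in Ω):
  Node 1: (V_1 - 15)/47000 + (V_1 - V_2)/6.2 + (V_1 - 0)/20000 = 0
  Node 2: (V_2 - V_1)/6.2 + (V_2 - 0)/510 = 0
Collecting terms (coefficients in siemens):
  0.1614·V_1 - 0.1613·V_2 = 0.0003191
  0.1633·V_2 - 0.1613·V_1 = 0
Determinant D = (0.1614)(0.1633) - (-0.1613)(-0.1613) = 0.0003279
V_1 = [(0.0003191)(0.1633) - (-0.1613)(0)]/D = 0.1589 V
V_2 = [(0.1614)(0) - (0.0003191)(-0.1613)]/D = 0.157 V
V_th = V_2 - V_3 = 0.157 - 0 = 0.157 V
Step 2 — R_th: zero the source — replace V1 by a short circuit (node 3 merges into node 0) — and find the resistance seen between A (node 2) and B (node 0).
Reduce the network between node 2 (A) and node 0 (B) by series/parallel combination:
  Rp1 = R1 ‖ R3 (parallel, both between nodes 0 and 1) = 1/(1/47000 + 1/20000) = 14030 Ω
  Rs1 = R2 + Rp1 (series, joined only at node 1) = 6.2 + 14030 = 14040 Ω
  Rp2 = R4 ‖ Rs1 (parallel, both between nodes 0 and 2) = 1/(1/510 + 1/14040) = 492.1 Ω
R_th = 492.1 Ω

Final answer: V_th = 0.157 V, R_th = 492.1 Ω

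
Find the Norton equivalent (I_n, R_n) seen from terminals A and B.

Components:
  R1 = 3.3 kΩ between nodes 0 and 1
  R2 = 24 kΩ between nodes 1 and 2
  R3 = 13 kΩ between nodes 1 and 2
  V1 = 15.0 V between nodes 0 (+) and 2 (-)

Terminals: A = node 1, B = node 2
Find the Thévenin equivalent first; then I_n = V_th/R_th and R_n = R_th.
Step 1 — V_th is the open-circuit voltage V_A - V_B (nothing connected across the terminals).
Nodal analysis, taking node 2 as the 0 V reference.
Source V1 fixes V_0 = 15 V.
KCL at each unknown node (sum of currents leaving = 0; resistances in Ω):
  Node 1: (V_1 - 15)/3300 + (V_1 - 0)/24000 + (V_1 - 0)/13000 = 0
Collecting terms: 0.0004216 × V_1 = 0.004545  =>  V_1 = 10.78 V
V_th = V_1 - V_2 = 10.78 - 0 = 10.78 V
Step 2 — R_th: zero the source — replace V1 by a short circuit (node 2 merges into node 0) — and find the resistance seen between A (node 1) and B (node 0).
Reduce the network between node 1 (A) and node 0 (B) by series/parallel combination:
  Rp1 = R1 ‖ R2 ‖ R3 (parallel, all between nodes 0 and 1) = 1/(1/3300 + 1/24000 + 1/13000) = 2372 Ω
R_th = 2.372 kΩ
I_n = V_th/R_th = 10.78/2372 = 0.004545 A, and R_n = R_th = 2.372 kΩ

Final answer: I_n = 0.004545 A, R_n = 2.372 kΩ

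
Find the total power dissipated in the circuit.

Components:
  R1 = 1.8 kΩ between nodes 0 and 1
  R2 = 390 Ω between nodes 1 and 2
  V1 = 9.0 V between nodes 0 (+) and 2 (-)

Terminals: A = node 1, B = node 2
Nodal analysis, taking node 2 as the 0 V reference.
Source V1 fixes V_0 = 9 V.
KCL at each unknown node (sum of currents leaving = 0; resistances in Ω):
  Node 1: (V_1 - 9)/1800 + (V_1 - 0)/390 = 0
Collecting terms: 0.00312 × V_1 = 0.005  =>  V_1 = 1.603 V
Power in each resistor, P = (ΔV)²/R:
  P_R1 = (9 - 1.603)²/1800 = 0.0304 W
  P_R2 = (1.603 - 0)²/390 = 0.006587 W
P_total = P_R1 + P_R2 = 0.03699 W

Final answer: 0.03699 W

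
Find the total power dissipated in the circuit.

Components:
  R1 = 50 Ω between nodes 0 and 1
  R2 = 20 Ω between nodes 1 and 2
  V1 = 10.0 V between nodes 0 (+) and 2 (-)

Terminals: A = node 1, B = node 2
Nodal analysis, taking node 2 as the 0 V reference.
Source V1 fixes V_0 = 10 V.
KCL at each unknown node (sum of currents leaving = 0; resistances in Ω):
  Node 1: (V_1 - 10)/50 + (V_1 - 0)/20 = 0
Collecting terms: 0.07 × V_1 = 0.2  =>  V_1 = 2.857 V
Power in each resistor, P = (ΔV)²/R:
  P_R1 = (10 - 2.857)²/50 = 1.02 W
  P_R2 = (2.857 - 0)²/20 = 0.4082 W
P_total = P_R1 + P_R2 = 1.429 W

Final answer: 1.429 W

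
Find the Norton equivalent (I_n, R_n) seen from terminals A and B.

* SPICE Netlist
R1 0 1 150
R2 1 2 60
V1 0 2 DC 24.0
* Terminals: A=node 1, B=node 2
Find the Thévenin equivalent first; then I_n = V_th/R_th and R_n = R_th.
Step 1 — V_th is the open-circuit voltage V_A - V_B (nothing connected across the terminals).
Nodal analysis, taking node 2 as the 0 V reference.
Source V1 fixes V_0 = 24 V.
KCL at each unknown node (sum of currents leaving = 0; resistances in Ω):
  Node 1: (V_1 - 24)/150 + (V_1 - 0)/60 = 0
Collecting terms: 0.02333 × V_1 = 0.16  =>  V_1 = 6.857 V
V_th = V_1 - V_2 = 6.857 - 0 = 6.857 V
Step 2 — R_th: zero the source — replace V1 by a short circuit (node 2 merges into node 0) — and find the resistance seen between A (node 1) and B (node 0).
Reduce the network between node 1 (A) and node 0 (B) by series/parallel combination:
  Rp1 = R1 ‖ R2 (parallel, both between nodes 0 and 1) = 1/(1/150 + 1/60) = 42.86 Ω
R_th = 42.86 Ω
I_n = V_th/R_th = 6.857/42.86 = 0.16 A, and R_n = R_th = 42.86 Ω

Final answer: I_n = 0.16 A, R_n = 42.86 Ω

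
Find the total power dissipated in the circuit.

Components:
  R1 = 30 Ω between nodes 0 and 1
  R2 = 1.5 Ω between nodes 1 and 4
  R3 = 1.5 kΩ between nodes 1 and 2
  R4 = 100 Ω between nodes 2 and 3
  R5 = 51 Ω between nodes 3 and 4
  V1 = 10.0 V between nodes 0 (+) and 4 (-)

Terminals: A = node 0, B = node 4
Nodal analysis, taking node 4 as the 0 V reference.
Source V1 fixes V_0 = 10 V.
KCL at each unknown node (sum of currents leaving = 0; resistances in Ω):
  Node 1: (V_1 - 10)/30 + (V_1 - 0)/1.5 + (V_1 - V_2)/1500 = 0
  Node 2: (V_2 - V_1)/1500 + (V_2 - V_3)/100 = 0
  Node 3: (V_3 - V_2)/100 + (V_3 - 0)/51 = 0
Collecting terms (coefficients in siemens):
  0.7007·V_1 - 0.0006667·V_2 = 0.3333
  0.01067·V_2 - 0.0006667·V_1 - 0.01·V_3 = 0
  0.02961·V_3 - 0.01·V_2 = 0
Solving these 3 simultaneous equations (Gaussian elimination) gives:
  V_1 = 0.4758 V, V_2 = 0.04351 V, V_3 = 0.0147 V
Power in each resistor, P = (ΔV)²/R:
  P_R1 = (10 - 0.4758)²/30 = 3.024 W
  P_R2 = (0.4758 - 0)²/1.5 = 0.1509 W
  P_R3 = (0.4758 - 0.04351)²/1500 = 0.0001246 W
  P_R4 = (0.04351 - 0.0147)²/100 = 0.000008305 W
  P_R5 = (0.0147 - 0)²/51 = 0.000004235 W
P_total = P_R1 + P_R2 + P_R3 + P_R4 + P_R5 = 3.175 W

Final answer: 3.175 W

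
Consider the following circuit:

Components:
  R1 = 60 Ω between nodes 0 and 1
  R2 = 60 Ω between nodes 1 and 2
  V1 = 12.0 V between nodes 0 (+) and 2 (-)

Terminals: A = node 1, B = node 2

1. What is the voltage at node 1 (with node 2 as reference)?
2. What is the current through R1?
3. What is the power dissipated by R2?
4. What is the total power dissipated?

Nodal analysis, taking node 2 as the 0 V reference.
Source V1 fixes V_0 = 12 V.
KCL at each unknown node (sum of currents leaving = 0; resistances in Ω):
  Node 1: (V_1 - 12)/60 + (V_1 - 0)/60 = 0
Collecting terms: 0.03333 × V_1 = 0.2  =>  V_1 = 6 V
Part 1:
  Read off the nodal solution: V_1 = 6 V
Part 2:
  I_R1 = (V_0 - V_1)/R1 = (12 - 6)/60 = 0.1 A
  Magnitude: I_R1 = 0.1 A
Part 3:
  I_R2 = (V_1 - V_2)/R2 = (6 - 0)/60 = 0.1 A
  P_R2 = I_R2² × R2 = (0.1)² × 60 = 0.6 W
Part 4:
  Power in each resistor, P = (ΔV)²/R:
    P_R1 = (12 - 6)²/60 = 0.6 W
    P_R2 = (6 - 0)²/60 = 0.6 W
  P_total = P_R1 + P_R2 = 1.2 W

Final answers:
1. V_1 = 6 V
2. I_R1 = 0.1 A
3. P_R2 = 0.6 W
4. P_total = 1.2 W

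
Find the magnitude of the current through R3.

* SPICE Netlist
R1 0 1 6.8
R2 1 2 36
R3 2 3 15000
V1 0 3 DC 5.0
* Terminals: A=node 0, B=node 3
Nodal analysis, taking node 3 as the 0 V reference.
Source V1 fixes V_0 = 5 V.
KCL at each unknown node (sum of currents leaving = 0; resistances in Ω):
  Node 1: (V_1 - 5)/6.8 + (V_1 - V_2)/36 = 0
  Node 2: (V_2 - V_1)/36 + (V_2 - 0)/15000 = 0
Collecting terms (coefficients in siemens):
  0.1748·V_1 - 0.02778·V_2 = 0.7353
  0.02784·V_2 - 0.02778·V_1 = 0
Determinant D = (0.1748)(0.02784) - (-0.02778)(-0.02778) = 0.004097
V_1 = [(0.7353)(0.02784) - (-0.02778)(0)]/D = 4.998 V
V_2 = [(0.1748)(0) - (0.7353)(-0.02778)]/D = 4.986 V
I_R3 = (V_2 - V_3)/R3 = (4.986 - 0)/15000 = 0.0003324 A
|I_R3| = 0.0003324 A

Final answer: |I_R3| = 0.0003324 A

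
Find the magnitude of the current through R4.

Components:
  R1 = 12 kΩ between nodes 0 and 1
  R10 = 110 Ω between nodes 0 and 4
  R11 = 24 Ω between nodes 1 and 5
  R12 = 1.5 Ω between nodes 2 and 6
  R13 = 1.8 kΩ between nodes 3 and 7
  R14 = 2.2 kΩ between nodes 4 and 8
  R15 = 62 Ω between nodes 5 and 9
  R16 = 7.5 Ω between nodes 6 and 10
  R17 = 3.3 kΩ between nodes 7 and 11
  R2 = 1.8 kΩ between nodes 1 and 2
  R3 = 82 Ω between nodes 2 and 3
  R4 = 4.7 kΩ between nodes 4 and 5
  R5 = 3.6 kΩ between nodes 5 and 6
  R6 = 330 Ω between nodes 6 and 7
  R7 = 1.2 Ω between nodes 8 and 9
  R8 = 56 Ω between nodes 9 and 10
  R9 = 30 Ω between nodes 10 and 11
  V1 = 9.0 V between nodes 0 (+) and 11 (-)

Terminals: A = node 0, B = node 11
Nodal analysis, taking node 11 as the 0 V reference.
Source V1 fixes V_0 = 9 V.
KCL at each unknown node (sum of currents leaving = 0; resistances in Ω):
  Node 1: (V_1 - 9)/12000 + (V_1 - V_2)/1800 + (V_1 - V_5)/24 = 0
  Node 2: (V_2 - V_1)/1800 + (V_2 - V_3)/82 + (V_2 - V_6)/1.5 = 0
  Node 3: (V_3 - V_2)/82 + (V_3 - V_7)/1800 = 0
  Node 4: (V_4 - V_5)/4700 + (V_4 - 9)/110 + (V_4 - V_8)/2200 = 0
  Node 5: (V_5 - V_4)/4700 + (V_5 - V_6)/3600 + (V_5 - V_1)/24 + (V_5 - V_9)/62 = 0
  Node 6: (V_6 - V_5)/3600 + (V_6 - V_7)/330 + (V_6 - V_2)/1.5 + (V_6 - V_10)/7.5 = 0
  Node 7: (V_7 - V_6)/330 + (V_7 - V_3)/1800 + (V_7 - 0)/3300 = 0
  Node 8: (V_8 - V_9)/1.2 + (V_8 - V_4)/2200 = 0
  Node 9: (V_9 - V_8)/1.2 + (V_9 - V_10)/56 + (V_9 - V_5)/62 = 0
  Node 10: (V_10 - V_9)/56 + (V_10 - 0)/30 + (V_10 - V_6)/7.5 = 0
Collecting terms (coefficients in siemens):
  0.04231·V_1 - 0.0005556·V_2 - 0.04167·V_5 = 0.00075
  0.6794·V_2 - 0.0005556·V_1 - 0.0122·V_3 - 0.6667·V_6 = 0
  0.01275·V_3 - 0.0122·V_2 - 0.0005556·V_7 = 0
  0.009758·V_4 - 0.0002128·V_5 - 0.0004545·V_8 = 0.08182
  0.05829·V_5 - 0.04167·V_1 - 0.0002128·V_4 - 0.0002778·V_6 - 0.01613·V_9 = 0
  0.8033·V_6 - 0.6667·V_2 - 0.0002778·V_5 - 0.00303·V_7 - 0.1333·V_10 = 0
  0.003889·V_7 - 0.0005556·V_3 - 0.00303·V_6 = 0
  0.8338·V_8 - 0.0004545·V_4 - 0.8333·V_9 = 0
  0.8673·V_9 - 0.01613·V_5 - 0.8333·V_8 - 0.01786·V_10 = 0
  0.1845·V_10 - 0.1333·V_6 - 0.01786·V_9 = 0
Solving these 10 simultaneous equations (Gaussian elimination) gives:
  V_1 = 0.6249 V, V_2 = 0.1801 V, V_3 = 0.1795 V, V_4 = 8.421 V
  V_5 = 0.6141 V, V_6 = 0.1797 V, V_7 = 0.1657 V, V_8 = 0.4949 V
  V_9 = 0.4906 V, V_10 = 0.1773 V
I_R4 = (V_4 - V_5)/R4 = (8.421 - 0.6141)/4700 = 0.001661 A
|I_R4| = 0.001661 A

Final answer: |I_R4| = 0.001661 A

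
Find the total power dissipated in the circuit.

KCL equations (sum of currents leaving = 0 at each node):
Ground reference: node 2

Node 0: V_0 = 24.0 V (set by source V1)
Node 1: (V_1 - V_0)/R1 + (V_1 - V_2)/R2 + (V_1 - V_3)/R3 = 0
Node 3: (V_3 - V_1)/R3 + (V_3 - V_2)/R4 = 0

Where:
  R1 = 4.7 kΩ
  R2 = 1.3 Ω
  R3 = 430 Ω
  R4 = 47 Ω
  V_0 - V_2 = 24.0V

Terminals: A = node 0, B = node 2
Nodal analysis, taking node 2 as the 0 V reference.
Source V1 fixes V_0 = 24 V.
KCL at each unknown node (sum of currents leaving = 0; resistances in Ω):
  Node 1: (V_1 - 24)/4700 + (V_1 - 0)/1.3 + (V_1 - V_3)/430 = 0
  Node 3: (V_3 - V_1)/430 + (V_3 - 0)/47 = 0
Collecting terms (coefficients in siemens):
  0.7718·V_1 - 0.002326·V_3 = 0.005106
  0.0236·V_3 - 0.002326·V_1 = 0
Determinant D = (0.7718)(0.0236) - (-0.002326)(-0.002326) = 0.01821
V_1 = [(0.005106)(0.0236) - (-0.002326)(0)]/D = 0.006618 V
V_3 = [(0.7718)(0) - (0.005106)(-0.002326)]/D = 0.0006521 V
Power in each resistor, P = (ΔV)²/R:
  P_R1 = (24 - 0.006618)²/4700 = 0.1225 W
  P_R2 = (0.006618 - 0)²/1.3 = 0.0000337 W
  P_R3 = (0.006618 - 0.0006521)²/430 = 0.00000008278 W
  P_R4 = (0 - 0.0006521)²/47 = 0.000000009048 W
P_total = P_R1 + P_R2 + P_R3 + P_R4 = 0.1225 W

Final answer: 0.1225 W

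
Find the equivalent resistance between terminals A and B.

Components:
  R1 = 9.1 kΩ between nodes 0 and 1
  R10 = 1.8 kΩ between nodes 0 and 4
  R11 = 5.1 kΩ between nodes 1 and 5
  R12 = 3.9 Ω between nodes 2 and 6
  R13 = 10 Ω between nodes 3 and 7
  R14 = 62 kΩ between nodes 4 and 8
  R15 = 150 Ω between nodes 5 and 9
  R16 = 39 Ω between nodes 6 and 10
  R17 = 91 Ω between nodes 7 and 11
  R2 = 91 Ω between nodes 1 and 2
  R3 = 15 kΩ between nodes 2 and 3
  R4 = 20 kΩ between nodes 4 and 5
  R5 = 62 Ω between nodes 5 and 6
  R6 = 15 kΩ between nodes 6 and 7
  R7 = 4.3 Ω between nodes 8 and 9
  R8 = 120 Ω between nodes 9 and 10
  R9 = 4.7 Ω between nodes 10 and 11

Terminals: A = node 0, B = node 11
The network is not a plain series/parallel combination. Inject a 1 A test current into terminal A (node 0) and return it from terminal B (node 11); then R_eq = V_A / (1 A).
Nodal analysis, taking node 11 as the 0 V reference.
Current source I_test pushes 1 A into node 0 and draws it out of node 11.
KCL at each unknown node (sum of currents leaving = 0; resistances in Ω):
  Node 0: (V_0 - V_1)/9100 + (V_0 - V_4)/1800 - 1 = 0
  Node 1: (V_1 - V_0)/9100 + (V_1 - V_2)/91 + (V_1 - V_5)/5100 = 0
  Node 2: (V_2 - V_1)/91 + (V_2 - V_3)/15000 + (V_2 - V_6)/3.9 = 0
  Node 3: (V_3 - V_2)/15000 + (V_3 - V_7)/10 = 0
  Node 4: (V_4 - V_0)/1800 + (V_4 - V_5)/20000 + (V_4 - V_8)/62000 = 0
  Node 5: (V_5 - V_1)/5100 + (V_5 - V_4)/20000 + (V_5 - V_6)/62 + (V_5 - V_9)/150 = 0
  Node 6: (V_6 - V_2)/3.9 + (V_6 - V_5)/62 + (V_6 - V_7)/15000 + (V_6 - V_10)/39 = 0
  Node 7: (V_7 - V_3)/10 + (V_7 - V_6)/15000 + (V_7 - 0)/91 = 0
  Node 8: (V_8 - V_4)/62000 + (V_8 - V_9)/4.3 = 0
  Node 9: (V_9 - V_5)/150 + (V_9 - V_8)/4.3 + (V_9 - V_10)/120 = 0
  Node 10: (V_10 - V_6)/39 + (V_10 - V_9)/120 + (V_10 - 0)/4.7 = 0
Collecting terms (coefficients in siemens):
  0.0006654·V_0 - 0.0001099·V_1 - 0.0005556·V_4 = 1
  0.01129·V_1 - 0.0001099·V_0 - 0.01099·V_2 - 0.0001961·V_5 = 0
  0.2675·V_2 - 0.01099·V_1 - 0.00006667·V_3 - 0.2564·V_6 = 0
  0.1001·V_3 - 0.00006667·V_2 - 0.1·V_7 = 0
  0.0006217·V_4 - 0.0005556·V_0 - 0.00005·V_5 - 0.00001613·V_8 = 0
  0.02304·V_5 - 0.0001961·V_1 - 0.00005·V_4 - 0.01613·V_6 - 0.006667·V_9 = 0
  0.2982·V_6 - 0.2564·V_2 - 0.01613·V_5 - 0.00006667·V_7 - 0.02564·V_10 = 0
  0.1111·V_7 - 0.1·V_3 - 0.00006667·V_6 = 0
  0.2326·V_8 - 0.00001613·V_4 - 0.2326·V_9 = 0
  0.2476·V_9 - 0.006667·V_5 - 0.2326·V_8 - 0.008333·V_10 = 0
  0.2467·V_10 - 0.02564·V_6 - 0.008333·V_9 = 0
Solving these 11 simultaneous equations (Gaussian elimination) gives:
  V_0 = 5995 V, V_1 = 96.26 V, V_2 = 38.17 V, V_3 = 0.4677 V
  V_4 = 5362 V, V_5 = 45.73 V, V_6 = 35.69 V, V_7 = 0.4426 V
  V_8 = 29.03 V, V_9 = 28.66 V, V_10 = 4.677 V
R_eq = V_0 / 1 A = 5995 Ω = 5.995 kΩ

Final answer: 5.995 kΩ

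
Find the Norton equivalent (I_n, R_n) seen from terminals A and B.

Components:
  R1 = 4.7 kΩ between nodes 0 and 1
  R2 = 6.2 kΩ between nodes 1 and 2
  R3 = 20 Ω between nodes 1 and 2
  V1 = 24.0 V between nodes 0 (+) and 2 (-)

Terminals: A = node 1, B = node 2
Find the Thévenin equivalent first; then I_n = V_th/R_th and R_n = R_th.
Step 1 — V_th is the open-circuit voltage V_A - V_B (nothing connected across the terminals).
Nodal analysis, taking node 2 as the 0 V reference.
Source V1 fixes V_0 = 24 V.
KCL at each unknown node (sum of currents leaving = 0; resistances in Ω):
  Node 1: (V_1 - 24)/4700 + (V_1 - 0)/6200 + (V_1 - 0)/20 = 0
Collecting terms: 0.05037 × V_1 = 0.005106  =>  V_1 = 0.1014 V
V_th = V_1 - V_2 = 0.1014 - 0 = 0.1014 V
Step 2 — R_th: zero the source — replace V1 by a short circuit (node 2 merges into node 0) — and find the resistance seen between A (node 1) and B (node 0).
Reduce the network between node 1 (A) and node 0 (B) by series/parallel combination:
  Rp1 = R1 ‖ R2 ‖ R3 (parallel, all between nodes 0 and 1) = 1/(1/4700 + 1/6200 + 1/20) = 19.85 Ω
R_th = 19.85 Ω
I_n = V_th/R_th = 0.1014/19.85 = 0.005106 A, and R_n = R_th = 19.85 Ω

Final answer: I_n = 0.005106 A, R_n = 19.85 Ω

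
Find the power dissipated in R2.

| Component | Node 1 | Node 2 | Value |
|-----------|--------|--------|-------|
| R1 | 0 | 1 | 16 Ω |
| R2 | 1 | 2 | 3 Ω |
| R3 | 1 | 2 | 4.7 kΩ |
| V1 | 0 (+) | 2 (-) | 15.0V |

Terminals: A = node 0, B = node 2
Nodal analysis, taking node 2 as the 0 V reference.
Source V1 fixes V_0 = 15 V.
KCL at each unknown node (sum of currents leaving = 0; resistances in Ω):
  Node 1: (V_1 - 15)/16 + (V_1 - 0)/3 + (V_1 - 0)/4700 = 0
Collecting terms: 0.396 × V_1 = 0.9375  =>  V_1 = 2.367 V
I_R2 = (V_1 - V_2)/R2 = (2.367 - 0)/3 = 0.789 A
P_R2 = I_R2² × R2 = (0.789)² × 3 = 1.868 W

Final answer: 1.868 W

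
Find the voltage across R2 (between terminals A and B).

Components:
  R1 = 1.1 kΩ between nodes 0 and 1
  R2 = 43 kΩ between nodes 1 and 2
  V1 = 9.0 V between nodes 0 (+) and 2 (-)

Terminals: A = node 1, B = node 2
R1 and R2 are in series across V1 (node 0 → node 1 → node 2), and the output A–B is taken across R2, so this is a voltage divider.
Series current: I = V1/(R1 + R2) = 9/(1100 + 43000) = 9/44100 = 0.0002041 A
V_R2 = I × R2 = V1 × R2/(R1 + R2) = 9 × 43000/44100 = 8.776 V

Final answer: 8.776 V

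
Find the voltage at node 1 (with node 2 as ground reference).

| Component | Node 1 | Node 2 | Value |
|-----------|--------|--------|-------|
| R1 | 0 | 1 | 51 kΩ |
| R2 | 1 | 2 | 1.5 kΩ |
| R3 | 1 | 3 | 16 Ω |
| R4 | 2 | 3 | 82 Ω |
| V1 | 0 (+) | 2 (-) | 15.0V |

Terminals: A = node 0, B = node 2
Nodal analysis, taking node 2 as the 0 V reference.
Source V1 fixes V_0 = 15 V.
KCL at each unknown node (sum of currents leaving = 0; resistances in Ω):
  Node 1: (V_1 - 15)/51000 + (V_1 - 0)/1500 + (V_1 - V_3)/16 = 0
  Node 3: (V_3 - V_1)/16 + (V_3 - 0)/82 = 0
Collecting terms (coefficients in siemens):
  0.06319·V_1 - 0.0625·V_3 = 0.0002941
  0.0747·V_3 - 0.0625·V_1 = 0
Determinant D = (0.06319)(0.0747) - (-0.0625)(-0.0625) = 0.0008135
V_1 = [(0.0002941)(0.0747) - (-0.0625)(0)]/D = 0.02701 V
V_3 = [(0.06319)(0) - (0.0002941)(-0.0625)]/D = 0.0226 V
The requested potential is V_1 = 0.02701 V.

Final answer: V_1 = 0.02701 V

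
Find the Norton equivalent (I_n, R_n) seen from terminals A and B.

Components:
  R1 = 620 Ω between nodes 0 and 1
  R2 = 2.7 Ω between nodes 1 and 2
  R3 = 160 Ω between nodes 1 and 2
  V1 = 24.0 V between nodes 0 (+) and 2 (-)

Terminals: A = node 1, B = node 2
Find the Thévenin equivalent first; then I_n = V_th/R_th and R_n = R_th.
Step 1 — V_th is the open-circuit voltage V_A - V_B (nothing connected across the terminals).
Nodal analysis, taking node 2 as the 0 V reference.
Source V1 fixes V_0 = 24 V.
KCL at each unknown node (sum of currents leaving = 0; resistances in Ω):
  Node 1: (V_1 - 24)/620 + (V_1 - 0)/2.7 + (V_1 - 0)/160 = 0
Collecting terms: 0.3782 × V_1 = 0.03871  =>  V_1 = 0.1023 V
V_th = V_1 - V_2 = 0.1023 - 0 = 0.1023 V
Step 2 — R_th: zero the source — replace V1 by a short circuit (node 2 merges into node 0) — and find the resistance seen between A (node 1) and B (node 0).
Reduce the network between node 1 (A) and node 0 (B) by series/parallel combination:
  Rp1 = R1 ‖ R2 ‖ R3 (parallel, all between nodes 0 and 1) = 1/(1/620 + 1/2.7 + 1/160) = 2.644 Ω
R_th = 2.644 Ω
I_n = V_th/R_th = 0.1023/2.644 = 0.03871 A, and R_n = R_th = 2.644 Ω

Final answer: I_n = 0.03871 A, R_n = 2.644 Ω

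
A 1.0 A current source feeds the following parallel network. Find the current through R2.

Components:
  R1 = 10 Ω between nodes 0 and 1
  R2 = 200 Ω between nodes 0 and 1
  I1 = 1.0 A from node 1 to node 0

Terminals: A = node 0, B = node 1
All resistors sit directly between nodes 0 and 1, so they are in parallel and share one voltage V; the full source current 1 A splits among them.
1/R_par = 1/10 + 1/200 = 0.105 S  =>  R_par = 9.524 Ω
V = I × R_par = 1 × 9.524 = 9.524 V
I_R2 = V/R2 = 9.524/200 = 0.04762 A

Final answer: 0.04762 A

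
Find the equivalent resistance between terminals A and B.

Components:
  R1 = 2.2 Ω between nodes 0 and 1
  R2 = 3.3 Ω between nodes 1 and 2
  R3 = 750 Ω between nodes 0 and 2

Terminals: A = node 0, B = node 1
Reduce the network between node 0 (A) and node 1 (B) by series/parallel combination:
  Rs1 = R3 + R2 (series, joined only at node 2) = 750 + 3.3 = 753.3 Ω
  Rp1 = R1 ‖ Rs1 (parallel, both between nodes 0 and 1) = 1/(1/2.2 + 1/753.3) = 2.194 Ω
R_eq = 2.194 Ω

Final answer: 2.194 Ω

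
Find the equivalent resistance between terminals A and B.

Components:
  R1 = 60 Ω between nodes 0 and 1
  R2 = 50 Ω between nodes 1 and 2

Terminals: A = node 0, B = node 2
Reduce the network between node 0 (A) and node 2 (B) by series/parallel combination:
  Rs1 = R1 + R2 (series, joined only at node 1) = 60 + 50 = 110 Ω
R_eq = 110 Ω

Final answer: 110 Ω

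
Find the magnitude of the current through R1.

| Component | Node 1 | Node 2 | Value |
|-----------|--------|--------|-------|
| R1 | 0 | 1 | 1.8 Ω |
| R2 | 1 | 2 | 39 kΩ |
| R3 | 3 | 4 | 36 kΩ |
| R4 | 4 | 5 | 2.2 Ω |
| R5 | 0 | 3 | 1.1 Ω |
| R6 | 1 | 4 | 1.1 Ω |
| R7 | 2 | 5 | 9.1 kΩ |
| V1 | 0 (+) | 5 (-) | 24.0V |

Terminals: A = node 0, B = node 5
Nodal analysis, taking node 5 as the 0 V reference.
Source V1 fixes V_0 = 24 V.
KCL at each unknown node (sum of currents leaving = 0; resistances in Ω):
  Node 1: (V_1 - 24)/1.8 + (V_1 - V_2)/39000 + (V_1 - V_4)/1.1 = 0
  Node 2: (V_2 - V_1)/39000 + (V_2 - 0)/9100 = 0
  Node 3: (V_3 - V_4)/36000 + (V_3 - 24)/1.1 = 0
  Node 4: (V_4 - V_3)/36000 + (V_4 - 0)/2.2 + (V_4 - V_1)/1.1 = 0
Collecting terms (coefficients in siemens):
  1.465·V_1 - 0.00002564·V_2 - 0.9091·V_4 = 13.33
  0.0001355·V_2 - 0.00002564·V_1 = 0
  0.9091·V_3 - 0.00002778·V_4 = 21.82
  1.364·V_4 - 0.9091·V_1 - 0.00002778·V_3 = 0
Solving these 4 simultaneous equations (Gaussian elimination) gives:
  V_1 = 15.53 V, V_2 = 2.938 V, V_3 = 24 V, V_4 = 10.35 V
I_R1 = (V_0 - V_1)/R1 = (24 - 15.53)/1.8 = 4.706 A
|I_R1| = 4.706 A

Final answer: |I_R1| = 4.706 A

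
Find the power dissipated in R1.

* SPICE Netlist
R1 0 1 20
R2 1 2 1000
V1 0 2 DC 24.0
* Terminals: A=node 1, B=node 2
Nodal analysis, taking node 2 as the 0 V reference.
Source V1 fixes V_0 = 24 V.
KCL at each unknown node (sum of currents leaving = 0; resistances in Ω):
  Node 1: (V_1 - 24)/20 + (V_1 - 0)/1000 = 0
Collecting terms: 0.051 × V_1 = 1.2  =>  V_1 = 23.53 V
I_R1 = (V_0 - V_1)/R1 = (24 - 23.53)/20 = 0.02353 A
P_R1 = I_R1² × R1 = (0.02353)² × 20 = 0.01107 W

Final answer: 0.01107 W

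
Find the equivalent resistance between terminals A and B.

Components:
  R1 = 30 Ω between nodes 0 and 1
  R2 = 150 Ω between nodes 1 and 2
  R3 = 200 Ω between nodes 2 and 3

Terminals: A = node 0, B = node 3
Reduce the network between node 0 (A) and node 3 (B) by series/parallel combination:
  Rs1 = R1 + R2 (series, joined only at node 1) = 30 + 150 = 180 Ω
  Rs2 = R3 + Rs1 (series, joined only at node 2) = 200 + 180 = 380 Ω
R_eq = 380 Ω

Final answer: 380 Ω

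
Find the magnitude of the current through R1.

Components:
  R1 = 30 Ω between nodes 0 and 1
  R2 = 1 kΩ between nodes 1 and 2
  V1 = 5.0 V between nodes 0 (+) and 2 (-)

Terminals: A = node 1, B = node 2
Nodal analysis, taking node 2 as the 0 V reference.
Source V1 fixes V_0 = 5 V.
KCL at each unknown node (sum of currents leaving = 0; resistances in Ω):
  Node 1: (V_1 - 5)/30 + (V_1 - 0)/1000 = 0
Collecting terms: 0.03433 × V_1 = 0.1667  =>  V_1 = 4.854 V
I_R1 = (V_0 - V_1)/R1 = (5 - 4.854)/30 = 0.004854 A
|I_R1| = 0.004854 A

Final answer: |I_R1| = 0.004854 A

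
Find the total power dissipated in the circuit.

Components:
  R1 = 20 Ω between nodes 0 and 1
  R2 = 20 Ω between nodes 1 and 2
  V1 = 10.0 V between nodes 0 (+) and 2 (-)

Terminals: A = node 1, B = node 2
Nodal analysis, taking node 2 as the 0 V reference.
Source V1 fixes V_0 = 10 V.
KCL at each unknown node (sum of currents leaving = 0; resistances in Ω):
  Node 1: (V_1 - 10)/20 + (V_1 - 0)/20 = 0
Collecting terms: 0.1 × V_1 = 0.5  =>  V_1 = 5 V
Power in each resistor, P = (ΔV)²/R:
  P_R1 = (10 - 5)²/20 = 1.25 W
  P_R2 = (5 - 0)²/20 = 1.25 W
P_total = P_R1 + P_R2 = 2.5 W

Final answer: 2.5 W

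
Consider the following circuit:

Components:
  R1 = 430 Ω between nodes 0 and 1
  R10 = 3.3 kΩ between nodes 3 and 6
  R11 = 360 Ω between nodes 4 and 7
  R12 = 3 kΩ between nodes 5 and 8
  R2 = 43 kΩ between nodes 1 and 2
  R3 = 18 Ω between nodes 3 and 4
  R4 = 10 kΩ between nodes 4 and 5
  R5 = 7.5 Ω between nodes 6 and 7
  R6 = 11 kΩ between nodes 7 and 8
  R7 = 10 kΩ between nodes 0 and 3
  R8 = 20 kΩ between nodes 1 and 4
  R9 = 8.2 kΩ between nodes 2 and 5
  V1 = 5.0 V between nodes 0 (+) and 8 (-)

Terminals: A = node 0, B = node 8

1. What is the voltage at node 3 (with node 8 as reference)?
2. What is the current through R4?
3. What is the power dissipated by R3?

Nodal analysis, taking node 8 as the 0 V reference.
Source V1 fixes V_0 = 5 V.
KCL at each unknown node (sum of currents leaving = 0; resistances in Ω):
  Node 1: (V_1 - 5)/430 + (V_1 - V_2)/43000 + (V_1 - V_4)/20000 = 0
  Node 2: (V_2 - V_1)/43000 + (V_2 - V_5)/8200 = 0
  Node 3: (V_3 - V_4)/18 + (V_3 - 5)/10000 + (V_3 - V_6)/3300 = 0
  Node 4: (V_4 - V_3)/18 + (V_4 - V_5)/10000 + (V_4 - V_1)/20000 + (V_4 - V_7)/360 = 0
  Node 5: (V_5 - V_4)/10000 + (V_5 - V_2)/8200 + (V_5 - 0)/3000 = 0
  Node 6: (V_6 - V_7)/7.5 + (V_6 - V_3)/3300 = 0
  Node 7: (V_7 - V_6)/7.5 + (V_7 - 0)/11000 + (V_7 - V_4)/360 = 0
Collecting terms (coefficients in siemens):
  0.002399·V_1 - 0.00002326·V_2 - 0.00005·V_4 = 0.01163
  0.0001452·V_2 - 0.00002326·V_1 - 0.000122·V_5 = 0
  0.05596·V_3 - 0.05556·V_4 - 0.000303·V_6 = 0.0005
  0.05848·V_4 - 0.00005·V_1 - 0.05556·V_3 - 0.0001·V_5 - 0.002778·V_7 = 0
  0.0005553·V_5 - 0.000122·V_2 - 0.0001·V_4 = 0
  0.1336·V_6 - 0.000303·V_3 - 0.1333·V_7 = 0
  0.1362·V_7 - 0.002778·V_4 - 0.1333·V_6 = 0
Solving these 7 simultaneous equations (Gaussian elimination) gives:
  V_1 = 4.912 V, V_2 = 1.414 V, V_3 = 2.428 V, V_4 = 2.423 V
  V_5 = 0.7469 V, V_6 = 2.354 V, V_7 = 2.354 V
Part 1:
  Read off the nodal solution: V_3 = 2.428 V
Part 2:
  I_R4 = (V_4 - V_5)/R4 = (2.423 - 0.7469)/10000 = 0.0001676 A
  Magnitude: I_R4 = 0.0001676 A
Part 3:
  I_R3 = (V_3 - V_4)/R3 = (2.428 - 2.423)/18 = 0.0002351 A
  P_R3 = I_R3² × R3 = (0.0002351)² × 18 = 0.0000009948 W

Final answers:
1. V_3 = 2.428 V
2. I_R4 = 0.0001676 A
3. P_R3 = 9.948e-07 W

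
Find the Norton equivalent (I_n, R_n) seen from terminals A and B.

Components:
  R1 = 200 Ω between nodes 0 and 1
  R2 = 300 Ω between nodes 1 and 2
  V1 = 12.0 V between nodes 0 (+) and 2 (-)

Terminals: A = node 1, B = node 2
Find the Thévenin equivalent first; then I_n = V_th/R_th and R_n = R_th.
Step 1 — V_th is the open-circuit voltage V_A - V_B (nothing connected across the terminals).
Nodal analysis, taking node 2 as the 0 V reference.
Source V1 fixes V_0 = 12 V.
KCL at each unknown node (sum of currents leaving = 0; resistances in Ω):
  Node 1: (V_1 - 12)/200 + (V_1 - 0)/300 = 0
Collecting terms: 0.008333 × V_1 = 0.06  =>  V_1 = 7.2 V
V_th = V_1 - V_2 = 7.2 - 0 = 7.2 V
Step 2 — R_th: zero the source — replace V1 by a short circuit (node 2 merges into node 0) — and find the resistance seen between A (node 1) and B (node 0).
Reduce the network between node 1 (A) and node 0 (B) by series/parallel combination:
  Rp1 = R1 ‖ R2 (parallel, both between nodes 0 and 1) = 1/(1/200 + 1/300) = 120 Ω
R_th = 120 Ω
I_n = V_th/R_th = 7.2/120 = 0.06 A, and R_n = R_th = 120 Ω

Final answer: I_n = 0.06 A, R_n = 120 Ω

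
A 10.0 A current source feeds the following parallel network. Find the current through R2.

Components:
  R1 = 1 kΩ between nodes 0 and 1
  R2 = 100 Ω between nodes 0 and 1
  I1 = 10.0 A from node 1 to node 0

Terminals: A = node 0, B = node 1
All resistors sit directly between nodes 0 and 1, so they are in parallel and share one voltage V; the full source current 10 A splits among them.
1/R_par = 1/1000 + 1/100 = 0.011 S  =>  R_par = 90.91 Ω
V = I × R_par = 10 × 90.91 = 909.1 V
I_R2 = V/R2 = 909.1/100 = 9.091 A

Final answer: 9.091 A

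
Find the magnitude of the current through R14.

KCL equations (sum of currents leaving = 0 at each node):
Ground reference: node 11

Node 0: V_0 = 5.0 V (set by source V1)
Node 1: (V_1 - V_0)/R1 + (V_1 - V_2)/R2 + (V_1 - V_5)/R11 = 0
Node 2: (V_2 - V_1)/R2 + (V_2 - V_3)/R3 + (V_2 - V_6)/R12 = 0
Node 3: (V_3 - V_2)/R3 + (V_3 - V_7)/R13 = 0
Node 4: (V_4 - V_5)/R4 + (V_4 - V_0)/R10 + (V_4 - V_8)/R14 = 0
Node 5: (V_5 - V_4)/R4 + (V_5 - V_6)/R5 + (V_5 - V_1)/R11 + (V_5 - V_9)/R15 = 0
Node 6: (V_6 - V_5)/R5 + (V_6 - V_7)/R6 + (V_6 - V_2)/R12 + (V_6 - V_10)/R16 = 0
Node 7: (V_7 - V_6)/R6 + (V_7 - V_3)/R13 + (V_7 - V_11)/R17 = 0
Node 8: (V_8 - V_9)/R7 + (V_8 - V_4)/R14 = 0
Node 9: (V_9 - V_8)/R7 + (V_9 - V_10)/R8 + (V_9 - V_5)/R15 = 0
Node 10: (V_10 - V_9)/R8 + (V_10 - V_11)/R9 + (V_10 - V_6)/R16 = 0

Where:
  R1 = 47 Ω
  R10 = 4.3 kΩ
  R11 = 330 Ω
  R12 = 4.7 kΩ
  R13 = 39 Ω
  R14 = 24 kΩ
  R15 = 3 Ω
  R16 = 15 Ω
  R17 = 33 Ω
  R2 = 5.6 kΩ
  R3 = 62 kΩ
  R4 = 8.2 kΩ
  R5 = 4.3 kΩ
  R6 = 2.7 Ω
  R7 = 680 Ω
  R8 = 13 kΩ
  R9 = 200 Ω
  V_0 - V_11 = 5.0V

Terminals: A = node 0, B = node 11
Nodal analysis, taking node 11 as the 0 V reference.
Source V1 fixes V_0 = 5 V.
KCL at each unknown node (sum of currents leaving = 0; resistances in Ω):
  Node 1: (V_1 - 5)/47 + (V_1 - V_2)/5600 + (V_1 - V_5)/330 = 0
  Node 2: (V_2 - V_1)/5600 + (V_2 - V_3)/62000 + (V_2 - V_6)/4700 = 0
  Node 3: (V_3 - V_2)/62000 + (V_3 - V_7)/39 = 0
  Node 4: (V_4 - V_5)/8200 + (V_4 - 5)/4300 + (V_4 - V_8)/24000 = 0
  Node 5: (V_5 - V_4)/8200 + (V_5 - V_6)/4300 + (V_5 - V_1)/330 + (V_5 - V_9)/3 = 0
  Node 6: (V_6 - V_5)/4300 + (V_6 - V_7)/2.7 + (V_6 - V_2)/4700 + (V_6 - V_10)/15 = 0
  Node 7: (V_7 - V_6)/2.7 + (V_7 - V_3)/39 + (V_7 - 0)/33 = 0
  Node 8: (V_8 - V_9)/680 + (V_8 - V_4)/24000 = 0
  Node 9: (V_9 - V_8)/680 + (V_9 - V_10)/13000 + (V_9 - V_5)/3 = 0
  Node 10: (V_10 - V_9)/13000 + (V_10 - 0)/200 + (V_10 - V_6)/15 = 0
Collecting terms (coefficients in siemens):
  0.02449·V_1 - 0.0001786·V_2 - 0.00303·V_5 = 0.1064
  0.0004075·V_2 - 0.0001786·V_1 - 0.00001613·V_3 - 0.0002128·V_6 = 0
  0.02566·V_3 - 0.00001613·V_2 - 0.02564·V_7 = 0
  0.0003962·V_4 - 0.000122·V_5 - 0.00004167·V_8 = 0.001163
  0.3367·V_5 - 0.00303·V_1 - 0.000122·V_4 - 0.0002326·V_6 - 0.3333·V_9 = 0
  0.4375·V_6 - 0.0002128·V_2 - 0.0002326·V_5 - 0.3704·V_7 - 0.06667·V_10 = 0
  0.4263·V_7 - 0.02564·V_3 - 0.3704·V_6 = 0
  0.001512·V_8 - 0.00004167·V_4 - 0.001471·V_9 = 0
  0.3349·V_9 - 0.3333·V_5 - 0.001471·V_8 - 0.00007692·V_10 = 0
  0.07174·V_10 - 0.06667·V_6 - 0.00007692·V_9 = 0
Solving these 10 simultaneous equations (Gaussian elimination) gives:
  V_1 = 4.915 V, V_2 = 2.185 V, V_3 = 0.05322 V, V_4 = 4.786 V
  V_5 = 4.48 V, V_6 = 0.05603 V, V_7 = 0.05188 V, V_8 = 4.487 V
  V_9 = 4.479 V, V_10 = 0.05687 V
I_R14 = (V_4 - V_8)/R14 = (4.786 - 4.487)/24000 = 0.00001245 A
|I_R14| = 0.00001245 A

Final answer: |I_R14| = 1.245e-05 A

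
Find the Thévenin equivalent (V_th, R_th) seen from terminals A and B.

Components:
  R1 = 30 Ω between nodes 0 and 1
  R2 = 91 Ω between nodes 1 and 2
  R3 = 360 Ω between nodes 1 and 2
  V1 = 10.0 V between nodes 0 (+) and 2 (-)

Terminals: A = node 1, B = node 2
Step 1 — V_th is the open-circuit voltage V_A - V_B (nothing connected across the terminals).
Nodal analysis, taking node 2 as the 0 V reference.
Source V1 fixes V_0 = 10 V.
KCL at each unknown node (sum of currents leaving = 0; resistances in Ω):
  Node 1: (V_1 - 10)/30 + (V_1 - 0)/91 + (V_1 - 0)/360 = 0
Collecting terms: 0.0471 × V_1 = 0.3333  =>  V_1 = 7.077 V
V_th = V_1 - V_2 = 7.077 - 0 = 7.077 V
Step 2 — R_th: zero the source — replace V1 by a short circuit (node 2 merges into node 0) — and find the resistance seen between A (node 1) and B (node 0).
Reduce the network between node 1 (A) and node 0 (B) by series/parallel combination:
  Rp1 = R1 ‖ R2 ‖ R3 (parallel, all between nodes 0 and 1) = 1/(1/30 + 1/91 + 1/360) = 21.23 Ω
R_th = 21.23 Ω

Final answer: V_th = 7.077 V, R_th = 21.23 Ω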